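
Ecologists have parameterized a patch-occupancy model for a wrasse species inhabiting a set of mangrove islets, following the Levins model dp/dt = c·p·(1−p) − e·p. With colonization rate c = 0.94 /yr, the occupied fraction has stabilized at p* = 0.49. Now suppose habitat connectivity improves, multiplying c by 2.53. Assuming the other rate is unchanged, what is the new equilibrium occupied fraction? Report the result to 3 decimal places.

Balance c(1−p*) = e gives e = 0.94×(1 − 0.49000) = 0.47940.
New p* = 1 − e/c = 1 − 0.47940/2.37820 = 0.79842.

0.798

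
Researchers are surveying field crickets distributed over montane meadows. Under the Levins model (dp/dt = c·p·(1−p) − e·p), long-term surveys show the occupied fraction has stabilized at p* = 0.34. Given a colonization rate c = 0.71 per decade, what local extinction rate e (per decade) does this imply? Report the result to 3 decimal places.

0.469

At equilibrium c(1−p*) = e.
e = 0.71 × (1 − 0.34) = 0.71 × 0.6600 = 0.4686.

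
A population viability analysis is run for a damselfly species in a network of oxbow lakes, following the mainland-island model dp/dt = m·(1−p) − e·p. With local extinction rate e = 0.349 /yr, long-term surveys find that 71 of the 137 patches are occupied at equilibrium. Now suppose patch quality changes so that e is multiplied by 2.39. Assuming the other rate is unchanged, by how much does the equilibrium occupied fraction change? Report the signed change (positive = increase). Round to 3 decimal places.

Observed p* = 71/137 = 0.51825.
Balance m(1−p*) = e·p* gives m = e·p*/(1−p*) = 0.349×0.51825/0.48175 = 0.37544.
New p* = m/(m+e) = 0.37544/(0.37544+0.83411) = 0.31040.
Δp* = 0.31040 − 0.51825 = -0.20785.

-0.208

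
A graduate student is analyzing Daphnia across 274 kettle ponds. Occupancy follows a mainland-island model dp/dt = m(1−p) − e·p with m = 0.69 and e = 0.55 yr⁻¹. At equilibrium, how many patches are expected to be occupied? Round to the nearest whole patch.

152

p* = m/(m+e) = 0.69/1.2400 = 0.5565.
Expected occupied patches = N × p* = 274 × 0.5565 = 152.47 ≈ 152.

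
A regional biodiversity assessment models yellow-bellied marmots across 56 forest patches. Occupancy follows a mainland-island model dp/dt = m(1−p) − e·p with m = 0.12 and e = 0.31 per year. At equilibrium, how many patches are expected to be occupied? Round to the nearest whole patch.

16

p* = m/(m+e) = 0.12/0.4300 = 0.2791.
Expected occupied patches = N × p* = 56 × 0.2791 = 15.63 ≈ 16.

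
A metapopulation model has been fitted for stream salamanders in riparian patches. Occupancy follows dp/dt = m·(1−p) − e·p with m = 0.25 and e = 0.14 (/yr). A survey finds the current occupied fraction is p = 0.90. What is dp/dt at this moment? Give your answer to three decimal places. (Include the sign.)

Colonization term: m·(1−p) = 0.25×0.1000 = 0.02500.
Extinction term: e·p = 0.12600.
dp/dt = 0.02500 − 0.12600 = -0.10100.

-0.101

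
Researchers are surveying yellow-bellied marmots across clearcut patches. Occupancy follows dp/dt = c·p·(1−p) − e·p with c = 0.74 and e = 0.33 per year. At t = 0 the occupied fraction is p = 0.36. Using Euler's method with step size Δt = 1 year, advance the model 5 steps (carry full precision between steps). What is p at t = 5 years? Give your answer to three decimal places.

0.528

Update rule: p ← p + [c·p·(1−p) − e·p]·Δt with Δt = 1.
step 1: Δp = +0.05170, p = 0.41170
step 2: Δp = +0.04337, p = 0.45507
step 3: Δp = +0.03333, p = 0.48840
step 4: Δp = +0.02373, p = 0.51213
step 5: Δp = +0.01589, p = 0.52802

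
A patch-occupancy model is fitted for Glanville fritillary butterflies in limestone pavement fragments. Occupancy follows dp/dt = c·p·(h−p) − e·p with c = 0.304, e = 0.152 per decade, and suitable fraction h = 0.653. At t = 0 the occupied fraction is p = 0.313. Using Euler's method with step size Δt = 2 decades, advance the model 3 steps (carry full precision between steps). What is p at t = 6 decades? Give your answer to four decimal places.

0.2433

Update rule: p ← p + [c·p·(h−p) − e·p]·Δt with Δt = 2.
t = 2: p = 0.31300 + (-0.03045) = 0.28255
t = 4: p = 0.28255 + (-0.02226) = 0.26030
t = 6: p = 0.26030 + (-0.01698) = 0.24332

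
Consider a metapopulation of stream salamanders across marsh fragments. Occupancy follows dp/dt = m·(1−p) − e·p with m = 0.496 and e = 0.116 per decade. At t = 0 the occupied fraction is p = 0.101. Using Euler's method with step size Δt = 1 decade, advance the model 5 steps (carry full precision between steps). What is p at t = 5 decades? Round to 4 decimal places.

0.8042

Update rule: p ← p + [m·(1−p) − e·p]·Δt with Δt = 1.
t = 1: p = 0.10100 + (+0.43419) = 0.53519
t = 2: p = 0.53519 + (+0.16846) = 0.70365
t = 3: p = 0.70365 + (+0.06536) = 0.76902
t = 4: p = 0.76902 + (+0.02536) = 0.79438
t = 5: p = 0.79438 + (+0.00984) = 0.80422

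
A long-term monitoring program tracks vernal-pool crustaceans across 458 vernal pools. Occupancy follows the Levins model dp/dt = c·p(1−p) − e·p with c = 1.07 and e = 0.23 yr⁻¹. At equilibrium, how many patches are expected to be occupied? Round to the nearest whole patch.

360

p* = 1 − e/c = 1 − 0.23/1.07 = 0.7850.
Expected occupied patches = N × p* = 458 × 0.7850 = 359.55 ≈ 360.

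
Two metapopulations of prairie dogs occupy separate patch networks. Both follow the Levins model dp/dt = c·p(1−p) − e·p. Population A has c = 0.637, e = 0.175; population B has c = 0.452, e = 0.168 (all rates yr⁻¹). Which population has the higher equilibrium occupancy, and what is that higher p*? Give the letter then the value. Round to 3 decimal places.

A, 0.725

A: p*_A = 1 − 0.175/0.637 = 0.7253.
B: p*_B = 1 − 0.168/0.452 = 0.6283.
A is higher at 0.7253.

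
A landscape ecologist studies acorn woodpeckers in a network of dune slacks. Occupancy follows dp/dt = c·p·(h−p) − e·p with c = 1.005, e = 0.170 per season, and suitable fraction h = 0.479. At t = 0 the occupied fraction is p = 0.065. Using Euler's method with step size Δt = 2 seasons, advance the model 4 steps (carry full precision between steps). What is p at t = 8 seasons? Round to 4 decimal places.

Update rule: p ← p + [c·p·(h−p) − e·p]·Δt with Δt = 2.
p: 0.06500 → 0.09699  (Δp = +0.03199)
p: 0.09699 → 0.13849  (Δp = +0.04150)
p: 0.13849 → 0.18618  (Δp = +0.04770)
p: 0.18618 → 0.23246  (Δp = +0.04628)

0.2325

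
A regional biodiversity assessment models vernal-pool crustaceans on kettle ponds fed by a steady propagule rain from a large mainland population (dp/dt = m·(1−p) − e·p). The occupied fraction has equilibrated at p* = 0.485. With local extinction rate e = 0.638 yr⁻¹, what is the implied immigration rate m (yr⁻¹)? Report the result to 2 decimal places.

0.60

At equilibrium m(1−p*) = e·p*, so m = e·p*/(1−p*).
m = 0.638 × 0.485 / 0.5150 = 0.3094/0.5150 = 0.6008.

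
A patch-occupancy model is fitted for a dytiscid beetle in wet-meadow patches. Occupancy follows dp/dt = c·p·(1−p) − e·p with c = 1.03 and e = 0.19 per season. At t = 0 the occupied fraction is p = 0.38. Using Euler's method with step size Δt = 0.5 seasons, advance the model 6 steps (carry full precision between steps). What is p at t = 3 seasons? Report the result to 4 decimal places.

Update rule: p ← p + [c·p·(1−p) − e·p]·Δt with Δt = 0.5.
  1  |  dp/dt·Δt = +0.085234  |  p_1 = 0.465234
  2  |  dp/dt·Δt = +0.083930  |  p_2 = 0.549164
  3  |  dp/dt·Δt = +0.075335  |  p_3 = 0.624499
  4  |  dp/dt·Δt = +0.061440  |  p_4 = 0.685939
  5  |  dp/dt·Δt = +0.045781  |  p_5 = 0.731720
  6  |  dp/dt·Δt = +0.031584  |  p_6 = 0.763304

0.7633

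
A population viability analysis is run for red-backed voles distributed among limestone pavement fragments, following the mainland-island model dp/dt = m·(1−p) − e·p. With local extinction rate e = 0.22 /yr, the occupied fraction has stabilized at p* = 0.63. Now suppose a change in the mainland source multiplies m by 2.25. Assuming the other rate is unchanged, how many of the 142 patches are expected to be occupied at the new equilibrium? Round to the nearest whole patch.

113

Balance m(1−p*) = e·p* gives m = e·p*/(1−p*) = 0.22×0.63000/0.37000 = 0.37459.
New p* = m/(m+e) = 0.84283/(0.84283+0.22000) = 0.79301.
Expected occupied = 142 × 0.79301 = 112.61 ≈ 113.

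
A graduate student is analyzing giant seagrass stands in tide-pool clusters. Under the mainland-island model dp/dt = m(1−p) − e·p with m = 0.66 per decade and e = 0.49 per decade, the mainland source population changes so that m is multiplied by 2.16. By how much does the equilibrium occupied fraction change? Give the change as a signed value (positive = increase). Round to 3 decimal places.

0.170

Before: p* = 0.66/(0.66+0.49) = 0.5739.
After: m = 1.4256, e = 0.49; p* = 1.4256/1.9156 = 0.7442.
Δp* = 0.7442 − 0.5739 = +0.1703.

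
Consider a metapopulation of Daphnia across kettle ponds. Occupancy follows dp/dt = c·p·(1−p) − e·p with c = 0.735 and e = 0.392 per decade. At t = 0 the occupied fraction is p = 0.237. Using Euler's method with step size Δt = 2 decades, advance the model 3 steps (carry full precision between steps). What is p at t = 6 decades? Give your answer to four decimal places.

0.4322

Update rule: p ← p + [c·p·(1−p) − e·p]·Δt with Δt = 2.
p: 0.23700 → 0.31701  (Δp = +0.08001)
p: 0.31701 → 0.38675  (Δp = +0.06974)
p: 0.38675 → 0.43219  (Δp = +0.04543)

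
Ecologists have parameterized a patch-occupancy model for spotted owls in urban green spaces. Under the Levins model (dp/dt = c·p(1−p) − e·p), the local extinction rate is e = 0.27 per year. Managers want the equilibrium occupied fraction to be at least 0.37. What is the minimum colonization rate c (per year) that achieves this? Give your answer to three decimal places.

p* = 1 − e/c ≥ 0.37 requires e/c ≤ 0.6300, i.e. c ≥ e/0.6300.
c_min = 0.27/0.6300 = 0.4286.

0.429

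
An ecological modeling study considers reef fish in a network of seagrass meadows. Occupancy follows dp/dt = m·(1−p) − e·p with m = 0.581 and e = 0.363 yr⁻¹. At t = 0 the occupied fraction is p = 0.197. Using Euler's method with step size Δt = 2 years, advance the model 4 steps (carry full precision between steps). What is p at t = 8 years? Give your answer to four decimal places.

0.3553

Update rule: p ← p + [m·(1−p) − e·p]·Δt with Δt = 2.
p: 0.19700 → 0.98706  (Δp = +0.79006)
p: 0.98706 → 0.28549  (Δp = -0.70158)
p: 0.28549 → 0.90849  (Δp = +0.62300)
p: 0.90849 → 0.35526  (Δp = -0.55322)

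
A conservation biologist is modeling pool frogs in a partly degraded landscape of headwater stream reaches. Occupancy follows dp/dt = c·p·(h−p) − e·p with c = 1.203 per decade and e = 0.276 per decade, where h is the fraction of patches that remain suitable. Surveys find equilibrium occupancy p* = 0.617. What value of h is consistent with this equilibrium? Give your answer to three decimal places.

0.846

At equilibrium c(h−p*) = e, so h = p* + e/c.
h = 0.617 + 0.276/1.203 = 0.617 + 0.2294 = 0.8464.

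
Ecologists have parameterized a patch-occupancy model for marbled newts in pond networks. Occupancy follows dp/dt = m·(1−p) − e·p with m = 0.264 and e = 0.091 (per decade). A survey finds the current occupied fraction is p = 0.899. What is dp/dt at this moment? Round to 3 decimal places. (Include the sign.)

Colonization term: m·(1−p) = 0.264×0.1010 = 0.02666.
Extinction term: e·p = 0.08181.
dp/dt = 0.02666 − 0.08181 = -0.05514.

-0.055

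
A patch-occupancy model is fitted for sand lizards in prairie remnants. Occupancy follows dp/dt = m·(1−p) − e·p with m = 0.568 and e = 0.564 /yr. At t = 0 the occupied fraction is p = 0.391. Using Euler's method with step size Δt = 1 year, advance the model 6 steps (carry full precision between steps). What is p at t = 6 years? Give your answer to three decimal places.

Update rule: p ← p + [m·(1−p) − e·p]·Δt with Δt = 1.
step 1: Δp = +0.12539, p = 0.51639
step 2: Δp = -0.01655, p = 0.49984
step 3: Δp = +0.00218, p = 0.50202
step 4: Δp = -0.00029, p = 0.50173
step 5: Δp = +0.00004, p = 0.50177
step 6: Δp = -0.00001, p = 0.50177

0.502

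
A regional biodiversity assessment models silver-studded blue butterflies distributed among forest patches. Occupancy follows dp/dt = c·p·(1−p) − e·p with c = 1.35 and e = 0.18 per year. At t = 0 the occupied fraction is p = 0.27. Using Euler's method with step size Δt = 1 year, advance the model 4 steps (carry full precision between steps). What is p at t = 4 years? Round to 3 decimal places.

Update rule: p ← p + [c·p·(1−p) − e·p]·Δt with Δt = 1.
  1  |  dp/dt·Δt = +0.217485  |  p_1 = 0.487485
  2  |  dp/dt·Δt = +0.249541  |  p_2 = 0.737026
  3  |  dp/dt·Δt = +0.128990  |  p_3 = 0.866017
  4  |  dp/dt·Δt = +0.000760  |  p_4 = 0.866777

0.867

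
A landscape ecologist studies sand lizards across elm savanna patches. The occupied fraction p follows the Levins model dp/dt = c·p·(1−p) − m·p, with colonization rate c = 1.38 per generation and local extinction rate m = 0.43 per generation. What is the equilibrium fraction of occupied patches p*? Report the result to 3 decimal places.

At equilibrium, colonization balances extinction: c·p*·(1−p*) = m·p*.
So p* = 1 − m/c = 1 − 0.43/1.38 = 1 − 0.3116 = 0.6884.

0.688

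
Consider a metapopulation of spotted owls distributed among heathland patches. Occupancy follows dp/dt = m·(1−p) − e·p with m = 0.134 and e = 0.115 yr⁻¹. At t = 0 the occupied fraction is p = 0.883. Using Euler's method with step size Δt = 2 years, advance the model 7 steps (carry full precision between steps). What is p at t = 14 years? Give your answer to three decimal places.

Update rule: p ← p + [m·(1−p) − e·p]·Δt with Δt = 2.
  1  |  dp/dt·Δt = -0.171734  |  p_1 = 0.711266
  2  |  dp/dt·Δt = -0.086210  |  p_2 = 0.625056
  3  |  dp/dt·Δt = -0.043278  |  p_3 = 0.581778
  4  |  dp/dt·Δt = -0.021725  |  p_4 = 0.560052
  5  |  dp/dt·Δt = -0.010906  |  p_5 = 0.549146
  6  |  dp/dt·Δt = -0.005475  |  p_6 = 0.543671
  7  |  dp/dt·Δt = -0.002748  |  p_7 = 0.540923

0.541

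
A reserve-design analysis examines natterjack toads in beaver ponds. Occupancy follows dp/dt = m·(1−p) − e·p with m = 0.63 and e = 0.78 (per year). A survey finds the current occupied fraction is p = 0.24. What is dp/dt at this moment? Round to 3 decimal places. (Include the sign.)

0.292

Colonization term: m·(1−p) = 0.63×0.7600 = 0.47880.
Extinction term: e·p = 0.18720.
dp/dt = 0.47880 − 0.18720 = 0.29160.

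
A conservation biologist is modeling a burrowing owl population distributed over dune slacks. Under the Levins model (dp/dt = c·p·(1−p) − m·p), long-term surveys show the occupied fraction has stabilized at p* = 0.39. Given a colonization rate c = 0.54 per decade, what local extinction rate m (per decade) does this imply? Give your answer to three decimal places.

0.329

At equilibrium c(1−p*) = m.
m = 0.54 × (1 − 0.39) = 0.54 × 0.6100 = 0.3294.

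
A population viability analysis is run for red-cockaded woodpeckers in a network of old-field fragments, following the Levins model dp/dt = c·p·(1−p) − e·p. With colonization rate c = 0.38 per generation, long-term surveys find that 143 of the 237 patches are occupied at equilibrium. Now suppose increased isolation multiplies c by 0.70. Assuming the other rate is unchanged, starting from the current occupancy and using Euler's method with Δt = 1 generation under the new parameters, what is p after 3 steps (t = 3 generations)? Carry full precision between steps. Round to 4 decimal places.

0.5364

Observed p* = 143/237 = 0.60338.
Balance c(1−p*) = e gives e = 0.38×(1 − 0.60338) = 0.15072.
Starting from p₀ = 0.60338; update p ← p + (dp/dt)·Δt with the new parameters.
t = 1: p = 0.60338 + (-0.02728) = 0.57609
t = 2: p = 0.57609 + (-0.02187) = 0.55423
t = 3: p = 0.55423 + (-0.01781) = 0.53641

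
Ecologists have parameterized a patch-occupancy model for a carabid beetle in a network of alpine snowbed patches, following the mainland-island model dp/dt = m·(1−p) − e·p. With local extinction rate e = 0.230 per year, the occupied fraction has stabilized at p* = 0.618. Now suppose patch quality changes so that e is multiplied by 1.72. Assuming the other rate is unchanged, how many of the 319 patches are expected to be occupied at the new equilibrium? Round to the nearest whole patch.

155

Balance m(1−p*) = e·p* gives m = e·p*/(1−p*) = 0.230×0.61800/0.38200 = 0.37209.
New p* = m/(m+e) = 0.37209/(0.37209+0.39560) = 0.48469.
Expected occupied = 319 × 0.48469 = 154.62 ≈ 155.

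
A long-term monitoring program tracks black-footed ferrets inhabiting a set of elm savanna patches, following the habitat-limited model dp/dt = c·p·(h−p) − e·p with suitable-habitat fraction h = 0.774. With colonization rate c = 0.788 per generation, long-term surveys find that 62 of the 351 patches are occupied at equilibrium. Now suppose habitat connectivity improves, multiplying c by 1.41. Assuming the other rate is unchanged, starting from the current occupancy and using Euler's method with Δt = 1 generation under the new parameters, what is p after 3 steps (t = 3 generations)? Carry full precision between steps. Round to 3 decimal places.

Observed p* = 62/351 = 0.17664.
Balance c(h−p*) = e gives e = 0.788×(0.774 − 0.17664) = 0.47072.
Starting from p₀ = 0.17664; update p ← p + (dp/dt)·Δt with the new parameters.
  1  |  dp/dt·Δt = +0.034090  |  p_1 = 0.210729
  2  |  dp/dt·Δt = +0.032688  |  p_2 = 0.243416
  3  |  dp/dt·Δt = +0.028918  |  p_3 = 0.272334

0.272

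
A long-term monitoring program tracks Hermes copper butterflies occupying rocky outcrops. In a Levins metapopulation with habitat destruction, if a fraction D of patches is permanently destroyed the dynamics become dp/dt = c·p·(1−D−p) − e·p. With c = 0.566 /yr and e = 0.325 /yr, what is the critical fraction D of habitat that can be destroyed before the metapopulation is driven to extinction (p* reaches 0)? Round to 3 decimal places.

0.426

The nontrivial equilibrium is p* = (1−D) − e/c; extinction occurs when this hits zero.
So D_crit = 1 − e/c = 1 − 0.325/0.566 = 1 − 0.5742 = 0.4258.
Note this equals the original equilibrium occupancy — the Levins extinction-debt result.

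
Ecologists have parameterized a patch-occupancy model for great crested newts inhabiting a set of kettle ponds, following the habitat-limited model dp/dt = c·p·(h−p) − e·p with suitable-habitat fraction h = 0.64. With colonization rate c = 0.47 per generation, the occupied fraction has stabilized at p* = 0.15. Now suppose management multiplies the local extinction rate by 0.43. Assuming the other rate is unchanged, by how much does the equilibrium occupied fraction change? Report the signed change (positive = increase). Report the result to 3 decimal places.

Balance c(h−p*) = e gives e = 0.47×(0.64 − 0.15000) = 0.23030.
New p* = 0.64 − e/c = 0.64 − 0.09903/0.47000 = 0.42930.
Δp* = 0.42930 − 0.15000 = +0.27930.

0.279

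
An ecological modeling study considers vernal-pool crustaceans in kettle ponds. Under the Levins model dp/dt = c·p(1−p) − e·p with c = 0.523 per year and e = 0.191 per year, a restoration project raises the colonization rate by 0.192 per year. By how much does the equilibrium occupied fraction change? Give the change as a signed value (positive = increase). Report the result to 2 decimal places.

Before: p* = 1 − 0.191/0.523 = 0.6348.
After the change, c = 0.715, e = 0.191, so p* = 1 − 0.191/0.715 = 0.7329.
Δp* = 0.7329 − 0.6348 = +0.0981.

0.10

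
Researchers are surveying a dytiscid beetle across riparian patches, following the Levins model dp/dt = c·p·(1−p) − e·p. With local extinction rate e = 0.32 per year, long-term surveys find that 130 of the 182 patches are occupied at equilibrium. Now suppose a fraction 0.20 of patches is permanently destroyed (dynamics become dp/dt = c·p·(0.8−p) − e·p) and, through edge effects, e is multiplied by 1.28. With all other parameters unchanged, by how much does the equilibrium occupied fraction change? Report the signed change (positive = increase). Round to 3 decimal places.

Observed p* = 130/182 = 0.71429.
Balance c(1−p*) = e gives c = e/(1 − 0.71429) = 0.32/0.28571 = 1.12002.
New p* = 0.8 − e/c = 0.8 − 0.40960/1.12002 = 0.43429.
Δp* = 0.43429 − 0.71429 = -0.28000.

-0.280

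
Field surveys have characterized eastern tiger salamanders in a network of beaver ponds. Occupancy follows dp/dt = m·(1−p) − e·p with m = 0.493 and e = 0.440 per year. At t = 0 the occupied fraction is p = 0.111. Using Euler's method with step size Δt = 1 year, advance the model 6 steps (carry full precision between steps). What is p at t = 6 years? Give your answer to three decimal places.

0.528

Update rule: p ← p + [m·(1−p) − e·p]·Δt with Δt = 1.
  1  |  dp/dt·Δt = +0.389437  |  p_1 = 0.500437
  2  |  dp/dt·Δt = +0.026092  |  p_2 = 0.526529
  3  |  dp/dt·Δt = +0.001748  |  p_3 = 0.528277
  4  |  dp/dt·Δt = +0.000117  |  p_4 = 0.528395
  5  |  dp/dt·Δt = +0.000008  |  p_5 = 0.528402
  6  |  dp/dt·Δt = +0.000001  |  p_6 = 0.528403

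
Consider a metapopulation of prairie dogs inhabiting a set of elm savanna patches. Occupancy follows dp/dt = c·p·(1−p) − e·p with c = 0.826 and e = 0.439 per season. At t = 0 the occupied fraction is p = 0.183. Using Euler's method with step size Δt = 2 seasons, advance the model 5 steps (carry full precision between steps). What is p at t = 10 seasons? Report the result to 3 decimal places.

Update rule: p ← p + [c·p·(1−p) − e·p]·Δt with Δt = 2.
  1  |  dp/dt·Δt = +0.086318  |  p_1 = 0.269318
  2  |  dp/dt·Δt = +0.088629  |  p_2 = 0.357947
  3  |  dp/dt·Δt = +0.065387  |  p_3 = 0.423334
  4  |  dp/dt·Δt = +0.031603  |  p_4 = 0.454937
  5  |  dp/dt·Δt = +0.010211  |  p_5 = 0.465148

0.465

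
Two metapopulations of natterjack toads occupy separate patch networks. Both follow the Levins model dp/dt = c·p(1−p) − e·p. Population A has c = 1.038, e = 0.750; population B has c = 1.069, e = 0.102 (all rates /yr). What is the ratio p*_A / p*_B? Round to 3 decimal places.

A: p*_A = 1 − 0.750/1.038 = 0.2775.
B: p*_B = 1 − 0.102/1.069 = 0.9046.
p*_A / p*_B = 0.2775/0.9046 = 0.3067.

0.307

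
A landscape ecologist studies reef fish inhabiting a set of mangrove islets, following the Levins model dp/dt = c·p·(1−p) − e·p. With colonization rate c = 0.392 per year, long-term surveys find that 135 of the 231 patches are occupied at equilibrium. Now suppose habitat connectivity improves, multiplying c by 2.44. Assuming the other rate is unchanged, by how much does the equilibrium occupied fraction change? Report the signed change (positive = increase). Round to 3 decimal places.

0.245

Observed p* = 135/231 = 0.58442.
Balance c(1−p*) = e gives e = 0.392×(1 − 0.58442) = 0.16291.
New p* = 1 − e/c = 1 − 0.16291/0.95648 = 0.82968.
Δp* = 0.82968 − 0.58442 = +0.24526.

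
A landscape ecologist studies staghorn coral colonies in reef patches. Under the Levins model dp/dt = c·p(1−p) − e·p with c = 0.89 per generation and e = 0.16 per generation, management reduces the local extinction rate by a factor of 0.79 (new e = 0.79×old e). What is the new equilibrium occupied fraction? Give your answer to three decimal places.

Before: p* = 1 − 0.16/0.89 = 0.8202.
After the change, c = 0.89, e = 0.1264, so p* = 1 − 0.1264/0.89 = 0.8580.

0.858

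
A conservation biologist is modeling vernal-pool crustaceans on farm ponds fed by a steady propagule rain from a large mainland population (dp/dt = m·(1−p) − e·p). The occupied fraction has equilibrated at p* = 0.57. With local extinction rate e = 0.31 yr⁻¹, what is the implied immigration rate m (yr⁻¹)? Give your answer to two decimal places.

At equilibrium m(1−p*) = e·p*, so m = e·p*/(1−p*).
m = 0.31 × 0.57 / 0.4300 = 0.1767/0.4300 = 0.4109.

0.41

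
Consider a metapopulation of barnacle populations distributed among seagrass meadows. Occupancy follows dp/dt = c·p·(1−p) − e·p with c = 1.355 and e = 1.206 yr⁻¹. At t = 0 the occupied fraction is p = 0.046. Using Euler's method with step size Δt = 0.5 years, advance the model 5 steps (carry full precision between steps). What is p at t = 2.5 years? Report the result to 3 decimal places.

Update rule: p ← p + [c·p·(1−p) − e·p]·Δt with Δt = 0.5.
step 1: Δp = +0.00199, p = 0.04799
step 2: Δp = +0.00201, p = 0.05001
step 3: Δp = +0.00203, p = 0.05204
step 4: Δp = +0.00204, p = 0.05408
step 5: Δp = +0.00205, p = 0.05613

0.056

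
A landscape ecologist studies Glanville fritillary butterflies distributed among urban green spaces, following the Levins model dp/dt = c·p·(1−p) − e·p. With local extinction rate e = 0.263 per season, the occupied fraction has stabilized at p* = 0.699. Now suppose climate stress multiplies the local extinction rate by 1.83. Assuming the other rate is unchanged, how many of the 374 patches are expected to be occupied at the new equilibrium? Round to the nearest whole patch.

168

Balance c(1−p*) = e gives c = e/(1 − 0.69900) = 0.263/0.30100 = 0.87375.
New p* = 1 − e/c = 1 − 0.48129/0.87375 = 0.44917.
Expected occupied = 374 × 0.44917 = 167.99 ≈ 168.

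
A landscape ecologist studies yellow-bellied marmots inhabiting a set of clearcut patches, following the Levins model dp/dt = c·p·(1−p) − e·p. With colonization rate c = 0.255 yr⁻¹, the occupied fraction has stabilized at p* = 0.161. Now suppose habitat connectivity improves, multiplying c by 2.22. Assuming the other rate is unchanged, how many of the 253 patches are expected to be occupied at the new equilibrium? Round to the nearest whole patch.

157

Balance c(1−p*) = e gives e = 0.255×(1 − 0.16100) = 0.21394.
New p* = 1 − e/c = 1 − 0.21394/0.56610 = 0.62208.
Expected occupied = 253 × 0.62208 = 157.39 ≈ 157.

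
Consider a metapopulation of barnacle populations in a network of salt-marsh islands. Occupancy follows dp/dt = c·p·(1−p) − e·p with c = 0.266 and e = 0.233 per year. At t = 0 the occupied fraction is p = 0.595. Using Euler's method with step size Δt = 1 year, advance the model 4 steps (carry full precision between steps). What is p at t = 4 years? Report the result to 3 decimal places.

Update rule: p ← p + [c·p·(1−p) − e·p]·Δt with Δt = 1.
p: 0.59500 → 0.52046  (Δp = -0.07454)
p: 0.52046 → 0.46558  (Δp = -0.05488)
p: 0.46558 → 0.42329  (Δp = -0.04230)
p: 0.42329 → 0.38960  (Δp = -0.03369)

0.390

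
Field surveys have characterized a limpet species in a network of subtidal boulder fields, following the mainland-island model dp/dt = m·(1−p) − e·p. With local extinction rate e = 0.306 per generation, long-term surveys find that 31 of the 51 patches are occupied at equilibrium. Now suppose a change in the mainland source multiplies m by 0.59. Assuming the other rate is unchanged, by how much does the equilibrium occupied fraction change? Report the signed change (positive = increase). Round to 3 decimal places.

Observed p* = 31/51 = 0.60784.
Balance m(1−p*) = e·p* gives m = e·p*/(1−p*) = 0.306×0.60784/0.39216 = 0.47429.
New p* = m/(m+e) = 0.27983/(0.27983+0.30600) = 0.47766.
Δp* = 0.47766 − 0.60784 = -0.13018.

-0.130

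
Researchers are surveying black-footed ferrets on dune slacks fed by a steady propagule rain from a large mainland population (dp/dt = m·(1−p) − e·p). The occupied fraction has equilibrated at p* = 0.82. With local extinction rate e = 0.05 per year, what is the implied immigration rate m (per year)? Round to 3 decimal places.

At equilibrium m(1−p*) = e·p*, so m = e·p*/(1−p*).
m = 0.05 × 0.82 / 0.1800 = 0.0410/0.1800 = 0.2278.

0.228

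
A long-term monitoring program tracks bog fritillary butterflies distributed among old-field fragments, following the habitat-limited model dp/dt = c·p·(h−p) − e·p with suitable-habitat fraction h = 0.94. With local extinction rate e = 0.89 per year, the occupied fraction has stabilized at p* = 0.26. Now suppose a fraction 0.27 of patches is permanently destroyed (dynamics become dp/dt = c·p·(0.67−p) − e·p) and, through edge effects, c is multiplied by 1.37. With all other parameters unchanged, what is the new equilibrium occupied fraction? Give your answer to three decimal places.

Balance c(h−p*) = e gives c = e/(0.94 − 0.26000) = 0.89/0.68000 = 1.30882.
New p* = 0.67 − e/c = 0.67 − 0.89000/1.79308 = 0.17365.

0.174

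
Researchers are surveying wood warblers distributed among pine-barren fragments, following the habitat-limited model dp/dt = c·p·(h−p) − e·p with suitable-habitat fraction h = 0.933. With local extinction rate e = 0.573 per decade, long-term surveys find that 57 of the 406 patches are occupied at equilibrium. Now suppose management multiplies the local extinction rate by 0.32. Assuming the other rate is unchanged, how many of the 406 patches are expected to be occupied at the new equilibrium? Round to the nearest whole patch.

276

Observed p* = 57/406 = 0.14039.
Balance c(h−p*) = e gives c = e/(0.933 − 0.14039) = 0.573/0.79261 = 0.72293.
New p* = 0.933 − e/c = 0.933 − 0.18336/0.72293 = 0.67937.
Expected occupied = 406 × 0.67937 = 275.82 ≈ 276.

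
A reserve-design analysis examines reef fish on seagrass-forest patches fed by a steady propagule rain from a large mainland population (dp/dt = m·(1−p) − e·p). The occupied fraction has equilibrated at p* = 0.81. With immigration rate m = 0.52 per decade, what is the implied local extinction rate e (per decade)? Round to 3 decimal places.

At equilibrium m(1−p*) = e·p*, so e = m(1−p*)/p*.
e = 0.52 × 0.1900 / 0.81 = 0.1220.

0.122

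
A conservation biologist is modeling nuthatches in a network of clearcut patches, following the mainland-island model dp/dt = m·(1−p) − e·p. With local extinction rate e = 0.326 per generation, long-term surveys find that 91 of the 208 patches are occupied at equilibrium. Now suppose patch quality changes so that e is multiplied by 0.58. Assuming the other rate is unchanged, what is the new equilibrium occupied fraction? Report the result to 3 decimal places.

0.573

Observed p* = 91/208 = 0.43750.
Balance m(1−p*) = e·p* gives m = e·p*/(1−p*) = 0.326×0.43750/0.56250 = 0.25356.
New p* = m/(m+e) = 0.25356/(0.25356+0.18908) = 0.57284.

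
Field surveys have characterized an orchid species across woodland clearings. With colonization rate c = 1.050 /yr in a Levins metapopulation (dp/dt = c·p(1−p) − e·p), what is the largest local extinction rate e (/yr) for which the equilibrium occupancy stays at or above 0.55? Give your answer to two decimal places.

0.47

1 − e/c ≥ 0.55 ⇒ e ≤ c(1 − 0.55) = 1.050 × 0.4500.
e_max = 0.4725.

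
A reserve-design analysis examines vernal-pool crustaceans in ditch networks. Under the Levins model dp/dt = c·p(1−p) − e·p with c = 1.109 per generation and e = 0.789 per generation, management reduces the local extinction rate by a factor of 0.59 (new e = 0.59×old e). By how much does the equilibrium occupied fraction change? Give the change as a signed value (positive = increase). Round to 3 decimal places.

Before: p* = 1 − 0.789/1.109 = 0.2885.
After the change, c = 1.109, e = 0.46551, so p* = 1 − 0.46551/1.109 = 0.5802.
Δp* = 0.5802 − 0.2885 = +0.2917.

0.292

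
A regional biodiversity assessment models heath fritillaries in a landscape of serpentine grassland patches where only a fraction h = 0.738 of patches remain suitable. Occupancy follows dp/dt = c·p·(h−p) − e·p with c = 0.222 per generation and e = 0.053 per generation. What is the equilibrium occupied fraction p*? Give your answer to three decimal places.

Setting dp/dt = 0 and dividing by p* gives c·(h−p*) = e.
So p* = h − e/c = 0.738 − 0.053/0.222 = 0.738 − 0.2387 = 0.4993.

0.499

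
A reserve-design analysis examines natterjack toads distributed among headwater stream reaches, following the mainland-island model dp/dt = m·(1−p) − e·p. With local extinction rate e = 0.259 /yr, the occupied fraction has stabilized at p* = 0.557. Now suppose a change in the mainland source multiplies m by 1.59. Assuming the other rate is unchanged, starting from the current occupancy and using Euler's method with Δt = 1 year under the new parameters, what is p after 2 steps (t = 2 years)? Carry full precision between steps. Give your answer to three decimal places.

Balance m(1−p*) = e·p* gives m = e·p*/(1−p*) = 0.259×0.55700/0.44300 = 0.32565.
Starting from p₀ = 0.55700; update p ← p + (dp/dt)·Δt with the new parameters.
t = 1: p = 0.55700 + (+0.08512) = 0.64212
t = 2: p = 0.64212 + (+0.01900) = 0.66111

0.661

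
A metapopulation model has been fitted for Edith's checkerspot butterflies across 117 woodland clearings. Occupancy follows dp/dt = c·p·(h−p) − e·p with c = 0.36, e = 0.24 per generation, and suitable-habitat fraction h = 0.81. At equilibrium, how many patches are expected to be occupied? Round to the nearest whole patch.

p* = h − e/c = 0.81 − 0.6667 = 0.1433.
Expected occupied patches = N × p* = 117 × 0.1433 = 16.77 ≈ 17.

17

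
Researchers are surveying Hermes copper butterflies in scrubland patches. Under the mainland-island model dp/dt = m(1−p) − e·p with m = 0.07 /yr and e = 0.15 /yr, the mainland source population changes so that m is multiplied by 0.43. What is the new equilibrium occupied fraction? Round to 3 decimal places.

Before: p* = 0.07/(0.07+0.15) = 0.3182.
After: m = 0.0301, e = 0.15; p* = 0.0301/0.1801 = 0.1671.

0.167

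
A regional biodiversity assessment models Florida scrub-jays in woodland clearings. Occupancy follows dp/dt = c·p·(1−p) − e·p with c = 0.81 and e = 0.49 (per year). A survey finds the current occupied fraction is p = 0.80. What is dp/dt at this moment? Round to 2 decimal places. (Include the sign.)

-0.26

Colonization term: c·p·(1−p) = 0.81×0.80×0.2000 = 0.12960.
Extinction term: e·p = 0.39200.
dp/dt = 0.12960 − 0.39200 = -0.26240.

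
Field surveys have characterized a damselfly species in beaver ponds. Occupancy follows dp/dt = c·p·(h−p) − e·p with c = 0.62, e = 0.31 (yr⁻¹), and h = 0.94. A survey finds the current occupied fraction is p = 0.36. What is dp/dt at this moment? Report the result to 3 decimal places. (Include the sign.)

Colonization term: c·p·(h−p) = 0.62×0.36×0.5800 = 0.12946.
Extinction term: e·p = 0.11160.
dp/dt = 0.12946 − 0.11160 = 0.01786.

0.018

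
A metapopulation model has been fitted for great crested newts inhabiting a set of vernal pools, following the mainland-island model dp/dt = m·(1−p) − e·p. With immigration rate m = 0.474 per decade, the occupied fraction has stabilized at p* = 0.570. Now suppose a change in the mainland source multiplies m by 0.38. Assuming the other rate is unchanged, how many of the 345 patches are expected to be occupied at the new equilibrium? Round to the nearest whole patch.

116

Balance m(1−p*) = e·p* gives e = m(1−p*)/p* = 0.474×0.43000/0.57000 = 0.35758.
New p* = m/(m+e) = 0.18012/(0.18012+0.35758) = 0.33498.
Expected occupied = 345 × 0.33498 = 115.57 ≈ 116.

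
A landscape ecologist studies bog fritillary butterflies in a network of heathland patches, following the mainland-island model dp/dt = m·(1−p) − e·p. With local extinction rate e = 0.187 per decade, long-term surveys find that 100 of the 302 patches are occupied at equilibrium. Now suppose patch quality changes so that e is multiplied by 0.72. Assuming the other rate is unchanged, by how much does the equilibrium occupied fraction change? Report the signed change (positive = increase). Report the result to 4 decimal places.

Observed p* = 100/302 = 0.33113.
Balance m(1−p*) = e·p* gives m = e·p*/(1−p*) = 0.187×0.33113/0.66887 = 0.09258.
New p* = m/(m+e) = 0.09258/(0.09258+0.13464) = 0.40745.
Δp* = 0.40745 − 0.33113 = +0.07632.

0.0763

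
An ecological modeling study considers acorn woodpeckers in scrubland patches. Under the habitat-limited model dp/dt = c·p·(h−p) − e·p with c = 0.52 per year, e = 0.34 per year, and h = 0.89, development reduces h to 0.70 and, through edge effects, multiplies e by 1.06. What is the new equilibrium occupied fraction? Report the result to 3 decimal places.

Before: p* = h − e/c = 0.89 − 0.34/0.52 = 0.89 − 0.6538 = 0.2362.
After: c = 0.52, e = 0.3604, h = 0.70; p* = 0.70 − 0.3604/0.52 = 0.0069.

0.007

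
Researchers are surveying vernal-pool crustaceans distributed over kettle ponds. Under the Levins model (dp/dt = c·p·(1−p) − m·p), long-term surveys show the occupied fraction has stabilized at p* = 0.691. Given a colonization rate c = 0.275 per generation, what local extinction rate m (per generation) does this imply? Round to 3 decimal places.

0.085

At equilibrium c(1−p*) = m.
m = 0.275 × (1 − 0.691) = 0.275 × 0.3090 = 0.0850.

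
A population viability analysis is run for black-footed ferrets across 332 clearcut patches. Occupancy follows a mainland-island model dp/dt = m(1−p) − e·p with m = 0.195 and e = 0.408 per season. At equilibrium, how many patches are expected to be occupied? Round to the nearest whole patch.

107

p* = m/(m+e) = 0.195/0.6030 = 0.3234.
Expected occupied patches = N × p* = 332 × 0.3234 = 107.36 ≈ 107.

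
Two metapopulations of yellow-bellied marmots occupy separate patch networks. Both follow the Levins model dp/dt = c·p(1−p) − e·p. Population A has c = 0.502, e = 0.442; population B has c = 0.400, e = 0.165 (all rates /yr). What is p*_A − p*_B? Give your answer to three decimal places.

-0.468

A: p*_A = 1 − 0.442/0.502 = 0.1195.
B: p*_B = 1 − 0.165/0.400 = 0.5875.
p*_A − p*_B = 0.1195 − 0.5875 = -0.4680.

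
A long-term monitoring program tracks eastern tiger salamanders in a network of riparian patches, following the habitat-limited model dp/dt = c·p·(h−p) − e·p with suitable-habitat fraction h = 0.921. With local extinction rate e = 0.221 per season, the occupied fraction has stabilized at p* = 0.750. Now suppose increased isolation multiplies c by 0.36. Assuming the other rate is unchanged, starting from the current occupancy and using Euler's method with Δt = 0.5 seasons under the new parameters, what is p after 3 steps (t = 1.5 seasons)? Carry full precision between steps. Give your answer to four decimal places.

Balance c(h−p*) = e gives c = e/(0.921 − 0.75000) = 0.221/0.17100 = 1.29240.
Starting from p₀ = 0.75000; update p ← p + (dp/dt)·Δt with the new parameters.
p: 0.75000 → 0.69696  (Δp = -0.05304)
p: 0.69696 → 0.65627  (Δp = -0.04069)
p: 0.65627 → 0.62417  (Δp = -0.03210)

0.6242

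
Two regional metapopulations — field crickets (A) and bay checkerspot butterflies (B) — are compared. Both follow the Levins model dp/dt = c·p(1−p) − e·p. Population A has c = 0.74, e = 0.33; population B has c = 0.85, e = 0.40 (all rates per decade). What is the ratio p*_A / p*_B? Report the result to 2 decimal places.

A: p*_A = 1 − 0.33/0.74 = 0.5541.
B: p*_B = 1 − 0.40/0.85 = 0.5294.
p*_A / p*_B = 0.5541/0.5294 = 1.0465.

1.05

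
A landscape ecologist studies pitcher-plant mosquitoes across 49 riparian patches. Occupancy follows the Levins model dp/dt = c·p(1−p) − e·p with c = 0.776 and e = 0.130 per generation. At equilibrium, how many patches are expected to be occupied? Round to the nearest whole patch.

41

p* = 1 − e/c = 1 − 0.130/0.776 = 0.8325.
Expected occupied patches = N × p* = 49 × 0.8325 = 40.79 ≈ 41.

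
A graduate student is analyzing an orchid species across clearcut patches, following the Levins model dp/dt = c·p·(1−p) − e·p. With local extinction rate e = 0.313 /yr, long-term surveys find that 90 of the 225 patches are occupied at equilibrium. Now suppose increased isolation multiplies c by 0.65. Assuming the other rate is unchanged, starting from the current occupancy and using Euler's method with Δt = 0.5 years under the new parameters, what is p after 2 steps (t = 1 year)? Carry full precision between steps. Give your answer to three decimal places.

0.359

Observed p* = 90/225 = 0.40000.
Balance c(1−p*) = e gives c = e/(1 − 0.40000) = 0.313/0.60000 = 0.52167.
Starting from p₀ = 0.40000; update p ← p + (dp/dt)·Δt with the new parameters.
t = 0.5: p = 0.40000 + (-0.02191) = 0.37809
t = 1: p = 0.37809 + (-0.01931) = 0.35878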